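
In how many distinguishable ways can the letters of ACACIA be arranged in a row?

The 6 letters of ACACIA have repeats: A appearing 3 times and C appearing twice.
So there are 6! / (3!·2!) = 60 distinguishable arrangements.

60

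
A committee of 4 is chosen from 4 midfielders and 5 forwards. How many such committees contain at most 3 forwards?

Split by how many forwards are chosen (0 through 3).
Sum: C(5,0)·C(4,4) + C(5,1)·C(4,3) + C(5,2)·C(4,2) + C(5,3)·C(4,1) = 1 + 20 + 60 + 40 = 121.

121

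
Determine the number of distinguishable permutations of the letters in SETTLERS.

5040

The 8 letters of SETTLERS have repeats: E appearing twice, S appearing twice, and T appearing twice.
Dividing 8! = 40320 by 2!·2!·2! = 8 for the repeated letters gives 5040.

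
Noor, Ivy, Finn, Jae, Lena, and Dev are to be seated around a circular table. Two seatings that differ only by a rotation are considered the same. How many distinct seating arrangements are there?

120

Around a circle, 6 distinct people have 6!/6 = (5)! = 120 rotationally distinct seatings.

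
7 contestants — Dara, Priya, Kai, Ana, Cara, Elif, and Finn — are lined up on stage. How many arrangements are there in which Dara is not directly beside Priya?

Of the 7! = 5040 arrangements, those with Dara and Priya adjacent number 2 × 6! = 1440 (treat the pair as a block with 2 internal orders).
So 5040 − 1440 = 3600 arrangements keep them apart.

3600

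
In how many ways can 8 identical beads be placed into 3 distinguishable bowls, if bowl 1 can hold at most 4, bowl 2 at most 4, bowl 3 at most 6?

22

Without the upper bounds there are C(10,2) = 45 ways to split 8 among 3 bowls.
Subtract solutions that violate a single cap (substitute x_i' = x_i − (cap_i+1)): x_1 ≥ 5 gives C(5,2) = 10; x_2 ≥ 5 gives C(5,2) = 10; x_3 ≥ 7 gives C(3,2) = 3. Together 23.
No two caps can be exceeded simultaneously, so the pair terms are all 0.
By inclusion–exclusion the count is 45 − 23 + 0 = 22.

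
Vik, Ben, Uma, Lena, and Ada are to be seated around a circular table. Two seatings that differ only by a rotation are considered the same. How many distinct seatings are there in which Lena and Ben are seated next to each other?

12

Glue Lena and Ben into a block (2 internal orders). Seating 4 units around a circle gives (3)! arrangements.
So 2 × (3)! = 2 × 6 = 12.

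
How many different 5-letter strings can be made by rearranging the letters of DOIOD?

30

The 5 letters of DOIOD have repeats: D appearing twice and O appearing twice.
Dividing 5! = 120 by 2!·2! = 4 for the repeated letters gives 30.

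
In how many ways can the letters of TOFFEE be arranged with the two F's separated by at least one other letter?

120

Total arrangements of TOFFEE: 6!/(2!·2!) = 180.
Arrangements with the F's together: treat FF as one letter, giving (5)!/(2!) = 60.
Hence 180 − 60 = 120.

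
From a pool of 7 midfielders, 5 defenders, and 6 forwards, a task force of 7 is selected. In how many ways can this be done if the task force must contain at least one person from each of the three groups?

With no constraint there are C(18,7) = 31824 possible selections.
Selections missing a whole group: no midfielders → C(11,7) = 330; no defenders → C(13,7) = 1716; no forwards → C(12,7) = 792.
Add back selections omitting two groups (i.e. drawn from a single group): C(7,7) + C(5,7) + C(6,7) = 1.
By inclusion–exclusion: 31824 − 2838 + 1 = 28987.

28987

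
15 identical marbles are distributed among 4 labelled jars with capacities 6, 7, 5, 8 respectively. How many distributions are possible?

243

By stars and bars, unrestricted non-negative solutions to x_1+…+x_4 = 15 number C(15+3,3) = 816.
Subtract solutions that violate a single cap (substitute x_i' = x_i − (cap_i+1)): x_1 ≥ 7 gives C(11,3) = 165; x_2 ≥ 8 gives C(10,3) = 120; x_3 ≥ 6 gives C(12,3) = 220; x_4 ≥ 9 gives C(9,3) = 84. Together 589.
Add back pairs where two caps are both exceeded: 1 + 10 + 0 + 4 + 0 + 1 = 16.
By inclusion–exclusion the count is 816 − 589 + 16 = 243.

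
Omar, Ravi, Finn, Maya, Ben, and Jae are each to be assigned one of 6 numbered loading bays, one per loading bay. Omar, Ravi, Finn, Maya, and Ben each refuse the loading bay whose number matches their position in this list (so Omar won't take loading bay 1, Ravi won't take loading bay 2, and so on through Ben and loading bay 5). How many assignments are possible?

Let Aᵢ (for 1 ≤ i ≤ 5) be the placements that put person i in their forbidden loading bay. Any j of these fix j positions, leaving (6−j)! ways to fill the rest, and there are C(5,j) ways to pick which j.
By inclusion–exclusion, the number of valid placements is Σ_{j=0}^{5} (−1)^j C(5,j)·(6−j)!.
Computing: 720 − 600 + 240 − 60 + 10 − 1 = 309.

309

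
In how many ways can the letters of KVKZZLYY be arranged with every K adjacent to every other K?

Treat the 2 copies of K as a single block. The multiset to arrange is then {KK, L, V, Y, Y, Z, Z}, 7 items in all.
That gives (7)!/(2!·2!) = 1260 arrangements.

1260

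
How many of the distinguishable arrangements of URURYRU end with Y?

With the last slot taken by Y, it remains to arrange the other 6 letters (URURRU).
Those 6 letters have R appearing 3 times and U appearing 3 times, giving (6)!/(3!·3!) = 20.

20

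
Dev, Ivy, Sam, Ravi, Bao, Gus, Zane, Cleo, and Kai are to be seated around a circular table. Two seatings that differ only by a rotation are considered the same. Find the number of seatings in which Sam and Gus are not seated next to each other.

All circular seatings of 9 people number (8)! = 40320.
Those with Sam next to Gus: fuse the pair into one unit and seat 8 units around a circle — 2·(7)! = 10080.
Subtracting, 40320 − 10080 = 30240.

30240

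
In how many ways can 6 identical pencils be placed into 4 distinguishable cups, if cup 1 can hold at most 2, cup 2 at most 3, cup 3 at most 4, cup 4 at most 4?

Ignoring the caps, the number of non-negative solutions to x_1+…+x_4 = 6 is C(9,3) = 84.
Subtract solutions that violate a single cap (substitute x_i' = x_i − (cap_i+1)): x_1 ≥ 3 gives C(6,3) = 20; x_2 ≥ 4 gives C(5,3) = 10; x_3 ≥ 5 gives C(4,3) = 4; x_4 ≥ 5 gives C(4,3) = 4. Together 38.
No two caps can be exceeded simultaneously, so the pair terms are all 0.
By inclusion–exclusion the count is 84 − 38 + 0 = 46.

46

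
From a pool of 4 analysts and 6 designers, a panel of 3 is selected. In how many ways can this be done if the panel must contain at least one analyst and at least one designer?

Unrestricted: C(10,3) = 120 ways to pick any 3 of the 10.
Subtract selections that omit an entire group: no analysts → C(6,3) = 20; no designers → C(4,3) = 4.
Both groups omitted at once is impossible, so 120 − 24 = 96.

96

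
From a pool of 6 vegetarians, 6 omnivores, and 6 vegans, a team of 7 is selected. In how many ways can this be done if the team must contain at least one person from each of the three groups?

Unrestricted: C(18,7) = 31824 ways to pick any 7 of the 18.
Selections missing a whole group: no vegetarians → C(12,7) = 792; no omnivores → C(12,7) = 792; no vegans → C(12,7) = 792.
Add back selections omitting two groups (i.e. drawn from a single group): C(6,7) + C(6,7) + C(6,7) = 0.
By inclusion–exclusion: 31824 − 2376 + 0 = 29448.

29448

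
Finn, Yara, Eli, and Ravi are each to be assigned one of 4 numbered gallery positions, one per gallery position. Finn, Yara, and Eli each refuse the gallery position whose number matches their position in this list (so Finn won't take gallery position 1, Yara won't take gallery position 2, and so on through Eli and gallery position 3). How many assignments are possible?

Let Aᵢ (for i ∈ {1, 2, 3}) be the placements that put person i in their forbidden gallery position. Any j of these fix j positions, leaving (4−j)! ways to fill the rest, and there are C(3,j) ways to pick which j.
By inclusion–exclusion, the number of valid placements is Σ_{j=0}^{3} (−1)^j C(3,j)·(4−j)!.
Computing: 24 − 18 + 6 − 1 = 11.

11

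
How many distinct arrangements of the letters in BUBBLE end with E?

20

With the last slot taken by E, it remains to arrange the other 5 letters (BUBBL).
Those 5 letters have B appearing 3 times, giving (5)!/(3!) = 20.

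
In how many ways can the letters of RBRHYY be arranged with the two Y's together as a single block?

60

Treat the 2 copies of Y as a single block. The multiset to arrange is then {YY, B, H, R, R}, 5 items in all.
That gives (5)!/(2!) = 60 arrangements.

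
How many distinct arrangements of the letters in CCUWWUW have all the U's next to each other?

60

Treat the 2 copies of U as a single block. The multiset to arrange is then {UU, C, C, W, W, W}, 6 items in all.
That gives (6)!/(3!·2!) = 60 arrangements.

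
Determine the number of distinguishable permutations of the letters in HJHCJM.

Letter multiplicities in HJHCJM: C×1, H×2, J×2, M×1.
Dividing 6! = 720 by 2!·2! = 4 for the repeated letters gives 180.

180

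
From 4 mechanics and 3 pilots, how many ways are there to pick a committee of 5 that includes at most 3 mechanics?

18

Split by how many mechanics are chosen (0 through 3).
Sum: C(4,0)·C(3,5) + C(4,1)·C(3,4) + C(4,2)·C(3,3) + C(4,3)·C(3,2) = 0 + 0 + 6 + 12 = 18.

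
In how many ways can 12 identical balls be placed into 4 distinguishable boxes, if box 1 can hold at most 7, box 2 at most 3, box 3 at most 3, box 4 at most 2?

19

Ignoring the caps, the number of non-negative solutions to x_1+…+x_4 = 12 is C(15,3) = 455.
Subtract solutions that violate a single cap (substitute x_i' = x_i − (cap_i+1)): x_1 ≥ 8 gives C(7,3) = 35; x_2 ≥ 4 gives C(11,3) = 165; x_3 ≥ 4 gives C(11,3) = 165; x_4 ≥ 3 gives C(12,3) = 220. Together 585.
Add back pairs where two caps are both exceeded: 1 + 1 + 4 + 35 + 56 + 56 = 153.
Subtract triples: 0 + 0 + 0 + 4 = 4.
By inclusion–exclusion the count is 455 − 585 + 153 − 4 = 19.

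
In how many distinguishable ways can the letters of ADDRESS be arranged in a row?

The 7 letters of ADDRESS have repeats: D appearing twice and S appearing twice.
Dividing 7! = 5040 by 2!·2! = 4 for the repeated letters gives 1260.

1260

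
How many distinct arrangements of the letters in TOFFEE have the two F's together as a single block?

Treat the 2 copies of F as a single block. The multiset to arrange is then {FF, E, E, O, T}, 5 items in all.
That gives (5)!/(2!) = 60 arrangements.

60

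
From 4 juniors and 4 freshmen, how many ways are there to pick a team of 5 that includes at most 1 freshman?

Split by how many freshmen are chosen (0 through 1).
Sum: C(4,0)·C(4,5) + C(4,1)·C(4,4) = 0 + 4 = 4.

4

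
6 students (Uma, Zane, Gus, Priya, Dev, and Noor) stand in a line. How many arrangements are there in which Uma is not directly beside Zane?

480

Of the 6! = 720 arrangements, those with Uma and Zane adjacent number 2 × 5! = 240 (treat the pair as a block with 2 internal orders).
So 720 − 240 = 480 arrangements keep them apart.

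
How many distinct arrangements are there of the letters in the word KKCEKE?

Letter multiplicities in KKCEKE: C×1, E×2, K×3.
So there are 6! / (3!·2!) = 60 distinguishable arrangements.

60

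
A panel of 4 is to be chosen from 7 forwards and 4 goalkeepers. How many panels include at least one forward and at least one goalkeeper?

With no constraint there are C(11,4) = 330 possible selections.
Selections missing a whole group: no forwards → C(4,4) = 1; no goalkeepers → C(7,4) = 35.
Both groups omitted at once is impossible, so 330 − 36 = 294.

294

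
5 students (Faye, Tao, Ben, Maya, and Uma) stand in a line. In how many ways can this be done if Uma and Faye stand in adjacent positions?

48

Glue Uma and Faye into one block (2 internal orders), leaving 4 units to arrange in a row.
So the count is 2·(4)! = 48.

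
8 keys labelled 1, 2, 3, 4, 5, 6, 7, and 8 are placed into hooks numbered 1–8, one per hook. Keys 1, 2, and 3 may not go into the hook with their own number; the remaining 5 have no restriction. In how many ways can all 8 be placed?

27240

Let Aᵢ (for i ∈ {1, 2, 3}) be the placements that put key i in its forbidden hook. Any j of these fix j positions, leaving (8−j)! ways to fill the rest, and there are C(3,j) ways to pick which j.
By inclusion–exclusion, the number of valid placements is Σ_{j=0}^{3} (−1)^j C(3,j)·(8−j)!.
Computing: 40320 − 15120 + 2160 − 120 = 27240.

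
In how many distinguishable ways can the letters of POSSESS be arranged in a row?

210

The 7 letters of POSSESS have repeats: S appearing 4 times.
Dividing 7! = 5040 by 4! = 24 for the repeated letters gives 210.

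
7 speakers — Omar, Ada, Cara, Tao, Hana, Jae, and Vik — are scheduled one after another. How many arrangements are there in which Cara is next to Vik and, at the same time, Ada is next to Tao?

480

Treat {Cara,Vik} as one block (2 orders) and {Ada,Tao} as another (2 orders).
That leaves 5 units to arrange: 2 × 2 × 5! = 4 × 120 = 480.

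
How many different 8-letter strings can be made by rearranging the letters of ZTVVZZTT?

560

Letter multiplicities in ZTVVZZTT: T×3, V×2, Z×3.
So there are 8! / (3!·3!·2!) = 560 distinguishable arrangements.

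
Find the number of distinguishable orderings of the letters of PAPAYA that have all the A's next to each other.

12

Treat the 3 copies of A as a single block. The multiset to arrange is then {AAA, P, P, Y}, 4 items in all.
That gives (4)!/(2!) = 12 arrangements.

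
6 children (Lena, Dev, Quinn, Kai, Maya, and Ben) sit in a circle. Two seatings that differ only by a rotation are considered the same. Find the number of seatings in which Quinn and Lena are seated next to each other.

48

Treat {Quinn, Lena} as one unit (2 internal orders) and seat the resulting 5 units around the table: (4)! circular arrangements.
So 2 × (4)! = 2 × 24 = 48.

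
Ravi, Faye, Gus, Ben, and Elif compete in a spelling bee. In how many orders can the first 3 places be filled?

There are 5 choices for 1st place, 4 for 2nd, and 3 for 3rd.
That gives 5 × 4 × 3 = 60.

60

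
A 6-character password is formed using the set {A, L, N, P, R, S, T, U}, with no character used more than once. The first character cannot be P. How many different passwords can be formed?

The first character has 8−1 = 7 choices (anything except P).
The remaining 5 characters are filled from the other 7 symbols without repetition: 7 × 6 × 5 × 4 × 3 = 2520.
Total: 7 × 2520 = 17640.

17640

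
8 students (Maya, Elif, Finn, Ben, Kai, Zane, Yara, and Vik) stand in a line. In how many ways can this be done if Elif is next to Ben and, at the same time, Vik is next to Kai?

2880

Treat {Elif,Ben} as one block (2 orders) and {Vik,Kai} as another (2 orders).
That leaves 6 units to arrange: 2 × 2 × 6! = 4 × 720 = 2880.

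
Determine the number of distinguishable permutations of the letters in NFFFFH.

30

NFFFFH has 6 letters with F appearing 4 times.
Dividing 6! = 720 by 4! = 24 for the repeated letters gives 30.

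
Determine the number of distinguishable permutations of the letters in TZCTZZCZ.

420

Letter multiplicities in TZCTZZCZ: C×2, T×2, Z×4.
So there are 8! / (4!·2!·2!) = 420 distinguishable arrangements.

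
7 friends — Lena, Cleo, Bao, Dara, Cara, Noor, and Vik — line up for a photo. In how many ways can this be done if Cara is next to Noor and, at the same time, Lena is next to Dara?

Treat {Cara,Noor} as one block (2 orders) and {Lena,Dara} as another (2 orders).
That leaves 5 units to arrange: 2 × 2 × 5! = 4 × 120 = 480.

480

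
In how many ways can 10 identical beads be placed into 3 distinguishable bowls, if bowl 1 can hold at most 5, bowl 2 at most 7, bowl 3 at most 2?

12

Ignoring the caps, the number of non-negative solutions to x_1+…+x_3 = 10 is C(12,2) = 66.
Subtract solutions that violate a single cap (substitute x_i' = x_i − (cap_i+1)): x_1 ≥ 6 gives C(6,2) = 15; x_2 ≥ 8 gives C(4,2) = 6; x_3 ≥ 3 gives C(9,2) = 36. Together 57.
Add back pairs where two caps are both exceeded: 0 + 3 + 0 = 3.
By inclusion–exclusion the count is 66 − 57 + 3 = 12.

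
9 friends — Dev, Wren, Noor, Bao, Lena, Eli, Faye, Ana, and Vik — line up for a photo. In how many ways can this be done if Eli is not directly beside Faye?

282240

There are 9! = 362880 arrangements in all. If Eli and Faye are adjacent, merging them into one block gives 2·(8)! = 80640 arrangements.
So 362880 − 80640 = 282240 arrangements keep them apart.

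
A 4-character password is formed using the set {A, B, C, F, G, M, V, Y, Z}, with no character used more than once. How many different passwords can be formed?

3024

With no repetition, fill the 4 characters in order: 9 choices, then 8, down to 6.
That product is 9 × 8 × 7 × 6 = 3024.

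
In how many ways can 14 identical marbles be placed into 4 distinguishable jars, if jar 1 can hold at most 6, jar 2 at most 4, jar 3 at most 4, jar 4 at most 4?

Ignoring the caps, the number of non-negative solutions to x_1+…+x_4 = 14 is C(17,3) = 680.
Subtract solutions that violate a single cap (substitute x_i' = x_i − (cap_i+1)): x_1 ≥ 7 gives C(10,3) = 120; x_2 ≥ 5 gives C(12,3) = 220; x_3 ≥ 5 gives C(12,3) = 220; x_4 ≥ 5 gives C(12,3) = 220. Together 780.
Add back pairs where two caps are both exceeded: 10 + 10 + 10 + 35 + 35 + 35 = 135.
By inclusion–exclusion the count is 680 − 780 + 135 = 35.

35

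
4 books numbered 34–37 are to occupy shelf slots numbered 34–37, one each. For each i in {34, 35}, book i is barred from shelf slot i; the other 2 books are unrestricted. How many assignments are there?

14

Let Aᵢ (for i ∈ {34, 35}) be the placements that put book i in its forbidden shelf slot. Any j of these fix j positions, leaving (4−j)! ways to fill the rest, and there are C(2,j) ways to pick which j.
By inclusion–exclusion, the number of valid placements is Σ_{j=0}^{2} (−1)^j C(2,j)·(4−j)!.
Computing: 24 − 12 + 2 = 14.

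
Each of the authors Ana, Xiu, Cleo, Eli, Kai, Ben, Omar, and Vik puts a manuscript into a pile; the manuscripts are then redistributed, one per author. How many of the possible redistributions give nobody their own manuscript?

Let Aᵢ be the assignments in which author i gets their own manuscript. We want the size of the complement of A₁∪…∪A_8.
By inclusion–exclusion this is Σ_{j=0}^{8} (−1)^j C(8,j)·(8−j)!.
Computing: 40320 − 40320 + 20160 − 6720 + 1680 − 336 + 56 − 8 + 1 = 14833.

14833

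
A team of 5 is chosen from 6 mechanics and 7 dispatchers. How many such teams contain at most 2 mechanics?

756

Split by how many mechanics are chosen (0 through 2).
Sum: C(6,0)·C(7,5) + C(6,1)·C(7,4) + C(6,2)·C(7,3) = 21 + 210 + 525 = 756.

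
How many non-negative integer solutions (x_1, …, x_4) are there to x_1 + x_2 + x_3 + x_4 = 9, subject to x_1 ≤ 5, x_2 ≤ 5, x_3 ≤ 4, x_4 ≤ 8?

By stars and bars, unrestricted non-negative solutions to x_1+…+x_4 = 9 number C(9+3,3) = 220.
Subtract solutions that violate a single cap (substitute x_i' = x_i − (cap_i+1)): x_1 ≥ 6 gives C(6,3) = 20; x_2 ≥ 6 gives C(6,3) = 20; x_3 ≥ 5 gives C(7,3) = 35; x_4 ≥ 9 gives C(3,3) = 1. Together 76.
No two caps can be exceeded simultaneously, so the pair terms are all 0.
By inclusion–exclusion the count is 220 − 76 + 0 = 144.

144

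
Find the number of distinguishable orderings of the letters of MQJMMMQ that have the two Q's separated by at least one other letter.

Total arrangements of MQJMMMQ: 7!/(4!·2!) = 105.
Arrangements with the Q's together: treat QQ as one letter, giving (6)!/(4!) = 30.
Subtracting, 105 − 30 = 75 arrangements keep the Q's apart.

75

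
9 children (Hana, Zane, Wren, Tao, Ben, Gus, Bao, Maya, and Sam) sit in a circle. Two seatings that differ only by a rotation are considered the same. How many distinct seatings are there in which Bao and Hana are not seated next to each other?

All circular seatings of 9 people number (8)! = 40320.
Those with Bao next to Hana: fuse the pair into one unit and seat 8 units around a circle — 2·(7)! = 10080.
Subtracting, 40320 − 10080 = 30240.

30240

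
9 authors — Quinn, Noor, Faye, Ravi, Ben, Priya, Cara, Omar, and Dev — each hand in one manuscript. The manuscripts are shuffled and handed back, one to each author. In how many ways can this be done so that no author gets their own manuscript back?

Let Aᵢ be the assignments in which author i gets their own manuscript. We want the size of the complement of A₁∪…∪A_9.
By inclusion–exclusion this is Σ_{j=0}^{9} (−1)^j C(9,j)·(9−j)!.
Computing: 362880 − 362880 + 181440 − 60480 + 15120 − 3024 + 504 − 72 + 9 − 1 = 133496.

133496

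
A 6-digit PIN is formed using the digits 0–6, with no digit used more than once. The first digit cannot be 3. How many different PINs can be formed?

4320

The first digit has 7−1 = 6 choices (anything except 3).
The remaining 5 digits are filled from the other 6 symbols without repetition: 6 × 5 × 4 × 3 × 2 = 720.
Total: 6 × 720 = 4320.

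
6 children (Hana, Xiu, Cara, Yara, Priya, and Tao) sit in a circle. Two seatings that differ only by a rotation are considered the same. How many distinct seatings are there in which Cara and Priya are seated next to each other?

Treat {Cara, Priya} as one unit (2 internal orders) and seat the resulting 5 units around the table: (4)! circular arrangements.
So 2 × (4)! = 2 × 24 = 48.

48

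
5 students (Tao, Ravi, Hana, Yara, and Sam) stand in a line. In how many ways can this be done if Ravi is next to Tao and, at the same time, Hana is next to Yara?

Treat {Ravi,Tao} as one block (2 orders) and {Hana,Yara} as another (2 orders).
That leaves 3 units to arrange: 2 × 2 × 3! = 4 × 6 = 24.

24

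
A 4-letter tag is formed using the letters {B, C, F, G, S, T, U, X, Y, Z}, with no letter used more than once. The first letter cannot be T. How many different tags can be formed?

4536

The first letter has 10−1 = 9 choices (anything except T).
The remaining 3 letters are filled from the other 9 symbols without repetition: 9 × 8 × 7 = 504.
Total: 9 × 504 = 4536.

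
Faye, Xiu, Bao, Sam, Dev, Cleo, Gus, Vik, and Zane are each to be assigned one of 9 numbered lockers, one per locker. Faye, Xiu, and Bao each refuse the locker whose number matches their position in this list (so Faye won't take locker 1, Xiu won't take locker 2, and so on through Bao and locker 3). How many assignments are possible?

256320

Let Aᵢ (for i ∈ {1, 2, 3}) be the placements that put person i in their forbidden locker. Any j of these fix j positions, leaving (9−j)! ways to fill the rest, and there are C(3,j) ways to pick which j.
By inclusion–exclusion, the number of valid placements is Σ_{j=0}^{3} (−1)^j C(3,j)·(9−j)!.
Computing: 362880 − 120960 + 15120 − 720 = 256320.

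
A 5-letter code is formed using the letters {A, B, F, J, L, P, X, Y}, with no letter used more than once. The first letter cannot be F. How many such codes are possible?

The first letter has 8−1 = 7 choices (anything except F).
The remaining 4 letters are filled from the other 7 symbols without repetition: 7 × 6 × 5 × 4 = 840.
Total: 7 × 840 = 5880.

5880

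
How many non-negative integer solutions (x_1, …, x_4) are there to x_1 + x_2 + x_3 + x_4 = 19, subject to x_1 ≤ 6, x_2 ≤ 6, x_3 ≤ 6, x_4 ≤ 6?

56

By stars and bars, unrestricted non-negative solutions to x_1+…+x_4 = 19 number C(19+3,3) = 1540.
Subtract solutions that violate a single cap (substitute x_i' = x_i − (cap_i+1)): x_1 ≥ 7 gives C(15,3) = 455; x_2 ≥ 7 gives C(15,3) = 455; x_3 ≥ 7 gives C(15,3) = 455; x_4 ≥ 7 gives C(15,3) = 455. Together 1820.
Add back pairs where two caps are both exceeded: 56 + 56 + 56 + 56 + 56 + 56 = 336.
By inclusion–exclusion the count is 1540 − 1820 + 336 = 56.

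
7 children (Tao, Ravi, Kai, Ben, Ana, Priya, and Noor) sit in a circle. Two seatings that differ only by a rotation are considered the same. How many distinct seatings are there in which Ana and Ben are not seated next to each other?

Without the restriction there are (6)! = 720 seatings.
Seatings with Ana beside Ben: treat them as a block with 2 internal orders, giving 2 × (5)! = 240.
Subtracting, 720 − 240 = 480.

480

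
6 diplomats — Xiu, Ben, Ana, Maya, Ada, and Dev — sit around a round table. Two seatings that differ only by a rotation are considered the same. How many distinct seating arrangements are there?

Around a circle, 6 distinct people have 6!/6 = (5)! = 120 rotationally distinct seatings.

120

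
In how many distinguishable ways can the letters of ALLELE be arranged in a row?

ALLELE has 6 letters with E appearing twice and L appearing 3 times.
Dividing 6! = 720 by 3!·2! = 12 for the repeated letters gives 60.

60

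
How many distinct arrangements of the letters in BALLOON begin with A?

Fix A in the first position and arrange the remaining 6 letters.
Those 6 letters have L appearing twice and O appearing twice, giving (6)!/(2!·2!) = 180.

180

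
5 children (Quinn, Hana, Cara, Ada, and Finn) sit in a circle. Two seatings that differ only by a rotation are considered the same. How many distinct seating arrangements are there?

Seat Quinn anywhere (absorbing the rotational symmetry), then permute the other 4: (4)! = 24.

24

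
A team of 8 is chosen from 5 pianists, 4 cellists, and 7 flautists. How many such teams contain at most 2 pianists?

Split by how many pianists are chosen (0 through 2).
Sum: C(5,0)·C(11,8) + C(5,1)·C(11,7) + C(5,2)·C(11,6) = 165 + 1650 + 4620 = 6435.

6435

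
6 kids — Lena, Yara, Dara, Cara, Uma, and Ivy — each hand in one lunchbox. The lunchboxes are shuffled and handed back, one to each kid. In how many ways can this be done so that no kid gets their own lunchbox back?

Let Aᵢ be the assignments in which kid i gets their own lunchbox. We want the size of the complement of A₁∪…∪A_6.
By inclusion–exclusion this is Σ_{j=0}^{6} (−1)^j C(6,j)·(6−j)!.
Computing: 720 − 720 + 360 − 120 + 30 − 6 + 1 = 265.

265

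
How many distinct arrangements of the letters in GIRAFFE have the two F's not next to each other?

1800

Total arrangements of GIRAFFE: 7!/(2!) = 2520.
If the two F's are adjacent, glue them into one block, leaving 6 items to arrange: (6)! = 720 ways.
Subtracting, 2520 − 720 = 1800 arrangements keep the F's apart.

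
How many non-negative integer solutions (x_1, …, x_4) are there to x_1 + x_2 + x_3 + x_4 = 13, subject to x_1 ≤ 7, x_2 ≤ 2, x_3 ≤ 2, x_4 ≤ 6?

Without the upper bounds there are C(16,3) = 560 ways to split 13 among 4 variables.
Subtract solutions that violate a single cap (substitute x_i' = x_i − (cap_i+1)): x_1 ≥ 8 gives C(8,3) = 56; x_2 ≥ 3 gives C(13,3) = 286; x_3 ≥ 3 gives C(13,3) = 286; x_4 ≥ 7 gives C(9,3) = 84. Together 712.
Add back pairs where two caps are both exceeded: 10 + 10 + 0 + 120 + 20 + 20 = 180.
Subtract triples: 0 + 0 + 0 + 1 = 1.
By inclusion–exclusion the count is 560 − 712 + 180 − 1 = 27.

27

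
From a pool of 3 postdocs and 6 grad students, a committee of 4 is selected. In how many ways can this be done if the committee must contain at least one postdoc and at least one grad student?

111

Total 4-person selections from all 9: C(9,4) = 126.
Selections missing a whole group: no postdocs → C(6,4) = 15; no grad students → C(3,4) = 0.
Both groups omitted at once is impossible, so 126 − 15 = 111.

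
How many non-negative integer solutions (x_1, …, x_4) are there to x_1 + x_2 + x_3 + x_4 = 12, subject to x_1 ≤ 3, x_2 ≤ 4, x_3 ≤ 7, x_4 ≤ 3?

47

Ignoring the caps, the number of non-negative solutions to x_1+…+x_4 = 12 is C(15,3) = 455.
Subtract solutions that violate a single cap (substitute x_i' = x_i − (cap_i+1)): x_1 ≥ 4 gives C(11,3) = 165; x_2 ≥ 5 gives C(10,3) = 120; x_3 ≥ 8 gives C(7,3) = 35; x_4 ≥ 4 gives C(11,3) = 165. Together 485.
Add back pairs where two caps are both exceeded: 20 + 1 + 35 + 0 + 20 + 1 = 77.
By inclusion–exclusion the count is 455 − 485 + 77 = 47.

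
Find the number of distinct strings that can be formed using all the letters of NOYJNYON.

The 8 letters of NOYJNYON have repeats: N appearing 3 times, O appearing twice, and Y appearing twice.
Dividing 8! = 40320 by 3!·2!·2! = 24 for the repeated letters gives 1680.

1680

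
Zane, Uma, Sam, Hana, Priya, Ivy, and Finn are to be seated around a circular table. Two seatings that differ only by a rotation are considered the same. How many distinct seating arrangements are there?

720

Seat Zane anywhere (absorbing the rotational symmetry), then permute the other 6: (6)! = 720.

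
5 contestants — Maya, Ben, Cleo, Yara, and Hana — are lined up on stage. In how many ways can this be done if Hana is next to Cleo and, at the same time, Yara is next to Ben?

24

Treat {Hana,Cleo} as one block (2 orders) and {Yara,Ben} as another (2 orders).
That leaves 3 units to arrange: 2 × 2 × 3! = 4 × 6 = 24.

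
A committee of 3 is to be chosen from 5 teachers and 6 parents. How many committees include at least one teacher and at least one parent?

135

With no constraint there are C(11,3) = 165 possible selections.
Selections missing a whole group: no teachers → C(6,3) = 20; no parents → C(5,3) = 10.
Both groups omitted at once is impossible, so 165 − 30 = 135.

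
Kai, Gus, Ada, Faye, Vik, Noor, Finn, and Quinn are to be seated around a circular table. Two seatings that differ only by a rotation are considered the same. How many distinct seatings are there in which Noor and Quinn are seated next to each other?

1440

Glue Noor and Quinn into a block (2 internal orders). Seating 7 units around a circle gives (6)! arrangements.
So 2 × (6)! = 2 × 720 = 1440.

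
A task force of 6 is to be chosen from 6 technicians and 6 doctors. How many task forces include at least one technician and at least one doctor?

922

Total 6-person selections from all 12: C(12,6) = 924.
Subtract selections that omit an entire group: no technicians → C(6,6) = 1; no doctors → C(6,6) = 1.
Both groups omitted at once is impossible, so 924 − 2 = 922.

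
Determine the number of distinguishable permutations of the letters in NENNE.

10

NENNE has 5 letters with E appearing twice and N appearing 3 times.
The number of distinct arrangements is 5!/(3!·2!) = 120/12 = 10.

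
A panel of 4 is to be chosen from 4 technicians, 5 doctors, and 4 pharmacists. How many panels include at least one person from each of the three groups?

400

With no constraint there are C(13,4) = 715 possible selections.
Subtract selections that omit an entire group: no technicians → C(9,4) = 126; no doctors → C(8,4) = 70; no pharmacists → C(9,4) = 126.
Add back selections omitting two groups (i.e. drawn from a single group): C(4,4) + C(5,4) + C(4,4) = 7.
By inclusion–exclusion: 715 − 322 + 7 = 400.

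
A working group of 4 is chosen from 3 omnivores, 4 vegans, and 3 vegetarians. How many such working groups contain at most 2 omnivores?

203

Split by how many omnivores are chosen (0 through 2).
Sum: C(3,0)·C(7,4) + C(3,1)·C(7,3) + C(3,2)·C(7,2) = 35 + 105 + 63 = 203.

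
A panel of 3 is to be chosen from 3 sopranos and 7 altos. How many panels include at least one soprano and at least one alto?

Total 3-person selections from all 10: C(10,3) = 120.
Selections missing a whole group: no sopranos → C(7,3) = 35; no altos → C(3,3) = 1.
Both groups omitted at once is impossible, so 120 − 36 = 84.

84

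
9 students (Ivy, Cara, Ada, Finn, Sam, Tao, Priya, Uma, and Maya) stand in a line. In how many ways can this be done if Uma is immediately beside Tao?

80640

Place the 7 others and the Uma-Tao pair as 8 objects in a line; the pair has 2 internal arrangements.
So the count is 2·(8)! = 80640.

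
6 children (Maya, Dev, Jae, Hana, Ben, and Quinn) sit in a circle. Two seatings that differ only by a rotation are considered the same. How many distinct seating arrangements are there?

Seat Maya anywhere (absorbing the rotational symmetry), then permute the other 5: (5)! = 120.

120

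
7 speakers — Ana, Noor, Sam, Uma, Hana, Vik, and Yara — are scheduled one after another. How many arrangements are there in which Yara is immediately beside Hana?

Treat {Yara, Hana} as a single unit. There are 6 units to order, and the pair itself can be ordered 2 ways.
So the count is 2·(6)! = 1440.

1440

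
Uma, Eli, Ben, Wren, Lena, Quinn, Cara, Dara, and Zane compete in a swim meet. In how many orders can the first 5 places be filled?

This is an ordered selection of 5 from 9: P(9,5).
That gives 9 × 8 × 7 × 6 × 5 = 15120.

15120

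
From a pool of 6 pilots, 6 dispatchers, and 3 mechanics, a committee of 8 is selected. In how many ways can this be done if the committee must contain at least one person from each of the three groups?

With no constraint there are C(15,8) = 6435 possible selections.
Selections missing a whole group: no pilots → C(9,8) = 9; no dispatchers → C(9,8) = 9; no mechanics → C(12,8) = 495.
Add back selections omitting two groups (i.e. drawn from a single group): C(6,8) + C(6,8) + C(3,8) = 0.
By inclusion–exclusion: 6435 − 513 + 0 = 5922.

5922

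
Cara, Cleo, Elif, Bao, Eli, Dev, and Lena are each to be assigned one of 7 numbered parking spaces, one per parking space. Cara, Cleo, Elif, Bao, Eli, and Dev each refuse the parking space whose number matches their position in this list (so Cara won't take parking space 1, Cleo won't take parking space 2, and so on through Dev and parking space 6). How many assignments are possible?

2119

Let Aᵢ (for 1 ≤ i ≤ 6) be the placements that put person i in their forbidden parking space. Any j of these fix j positions, leaving (7−j)! ways to fill the rest, and there are C(6,j) ways to pick which j.
By inclusion–exclusion, the number of valid placements is Σ_{j=0}^{6} (−1)^j C(6,j)·(7−j)!.
Computing: 5040 − 4320 + 1800 − 480 + 90 − 12 + 1 = 2119.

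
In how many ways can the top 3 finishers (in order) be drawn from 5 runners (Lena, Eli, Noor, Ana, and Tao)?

There are 5 choices for 1st place, 4 for 2nd, and 3 for 3rd.
That gives 5 × 4 × 3 = 60.

60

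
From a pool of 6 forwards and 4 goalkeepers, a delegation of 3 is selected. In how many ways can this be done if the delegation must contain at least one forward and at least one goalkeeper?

96

With no constraint there are C(10,3) = 120 possible selections.
Subtract selections that omit an entire group: no forwards → C(4,3) = 4; no goalkeepers → C(6,3) = 20.
Both groups omitted at once is impossible, so 120 − 24 = 96.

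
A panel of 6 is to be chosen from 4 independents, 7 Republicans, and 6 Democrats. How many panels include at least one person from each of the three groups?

9996

Total 6-person selections from all 17: C(17,6) = 12376.
Subtract selections that omit an entire group: no independents → C(13,6) = 1716; no Republicans → C(10,6) = 210; no Democrats → C(11,6) = 462.
Add back selections omitting two groups (i.e. drawn from a single group): C(4,6) + C(7,6) + C(6,6) = 8.
By inclusion–exclusion: 12376 − 2388 + 8 = 9996.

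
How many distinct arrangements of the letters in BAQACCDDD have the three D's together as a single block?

Treat the 3 copies of D as a single block. The multiset to arrange is then {DDD, A, A, B, C, C, Q}, 7 items in all.
That gives (7)!/(2!·2!) = 1260 arrangements.

1260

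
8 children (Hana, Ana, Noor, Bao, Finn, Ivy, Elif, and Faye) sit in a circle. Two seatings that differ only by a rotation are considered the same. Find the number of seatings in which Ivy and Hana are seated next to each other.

Glue Ivy and Hana into a block (2 internal orders). Seating 7 units around a circle gives (6)! arrangements.
So 2 × (6)! = 2 × 720 = 1440.

1440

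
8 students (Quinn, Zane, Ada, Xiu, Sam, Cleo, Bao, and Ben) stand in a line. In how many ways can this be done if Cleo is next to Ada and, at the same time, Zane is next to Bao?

2880

Treat {Cleo,Ada} as one block (2 orders) and {Zane,Bao} as another (2 orders).
That leaves 6 units to arrange: 2 × 2 × 6! = 4 × 720 = 2880.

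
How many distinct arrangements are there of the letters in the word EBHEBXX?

Letter multiplicities in EBHEBXX: B×2, E×2, H×1, X×2.
So there are 7! / (2!·2!·2!) = 630 distinguishable arrangements.

630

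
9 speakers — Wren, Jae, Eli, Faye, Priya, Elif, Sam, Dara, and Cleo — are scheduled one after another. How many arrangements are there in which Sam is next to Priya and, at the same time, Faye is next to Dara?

Treat {Sam,Priya} as one block (2 orders) and {Faye,Dara} as another (2 orders).
That leaves 7 units to arrange: 2 × 2 × 7! = 4 × 5040 = 20160.

20160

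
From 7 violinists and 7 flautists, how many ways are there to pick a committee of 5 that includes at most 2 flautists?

1001

Split by how many flautists are chosen (0 through 2).
Sum: C(7,0)·C(7,5) + C(7,1)·C(7,4) + C(7,2)·C(7,3) = 21 + 245 + 735 = 1001.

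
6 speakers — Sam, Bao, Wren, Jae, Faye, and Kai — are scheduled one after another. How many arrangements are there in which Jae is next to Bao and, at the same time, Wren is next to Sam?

96

Treat {Jae,Bao} as one block (2 orders) and {Wren,Sam} as another (2 orders).
That leaves 4 units to arrange: 2 × 2 × 4! = 4 × 24 = 96.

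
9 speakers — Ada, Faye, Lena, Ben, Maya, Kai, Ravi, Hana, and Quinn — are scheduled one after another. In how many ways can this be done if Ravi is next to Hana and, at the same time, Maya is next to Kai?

Treat {Ravi,Hana} as one block (2 orders) and {Maya,Kai} as another (2 orders).
That leaves 7 units to arrange: 2 × 2 × 7! = 4 × 5040 = 20160.

20160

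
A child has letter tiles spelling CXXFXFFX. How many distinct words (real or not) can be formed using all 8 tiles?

280

The 8 letters of CXXFXFFX have repeats: F appearing 3 times and X appearing 4 times.
So there are 8! / (4!·3!) = 280 distinguishable arrangements.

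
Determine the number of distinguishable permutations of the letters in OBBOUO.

The 6 letters of OBBOUO have repeats: B appearing twice and O appearing 3 times.
So there are 6! / (3!·2!) = 60 distinguishable arrangements.

60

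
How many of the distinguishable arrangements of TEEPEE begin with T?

Fix T in the first position and arrange the remaining 5 letters.
Those 5 letters have E appearing 4 times, giving (5)!/(4!) = 5.

5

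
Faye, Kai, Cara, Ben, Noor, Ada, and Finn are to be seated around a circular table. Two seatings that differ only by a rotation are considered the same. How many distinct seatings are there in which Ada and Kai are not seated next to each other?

480

All circular seatings of 7 people number (6)! = 720.
Those with Ada next to Kai: fuse the pair into one unit and seat 6 units around a circle — 2·(5)! = 240.
Subtracting, 720 − 240 = 480.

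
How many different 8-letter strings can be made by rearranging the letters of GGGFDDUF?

The 8 letters of GGGFDDUF have repeats: D appearing twice, F appearing twice, and G appearing 3 times.
So there are 8! / (3!·2!·2!) = 1680 distinguishable arrangements.

1680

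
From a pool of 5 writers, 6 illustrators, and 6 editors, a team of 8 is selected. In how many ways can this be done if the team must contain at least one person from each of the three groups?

Total 8-person selections from all 17: C(17,8) = 24310.
Selections missing a whole group: no writers → C(12,8) = 495; no illustrators → C(11,8) = 165; no editors → C(11,8) = 165.
Add back selections omitting two groups (i.e. drawn from a single group): C(5,8) + C(6,8) + C(6,8) = 0.
By inclusion–exclusion: 24310 − 825 + 0 = 23485.

23485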